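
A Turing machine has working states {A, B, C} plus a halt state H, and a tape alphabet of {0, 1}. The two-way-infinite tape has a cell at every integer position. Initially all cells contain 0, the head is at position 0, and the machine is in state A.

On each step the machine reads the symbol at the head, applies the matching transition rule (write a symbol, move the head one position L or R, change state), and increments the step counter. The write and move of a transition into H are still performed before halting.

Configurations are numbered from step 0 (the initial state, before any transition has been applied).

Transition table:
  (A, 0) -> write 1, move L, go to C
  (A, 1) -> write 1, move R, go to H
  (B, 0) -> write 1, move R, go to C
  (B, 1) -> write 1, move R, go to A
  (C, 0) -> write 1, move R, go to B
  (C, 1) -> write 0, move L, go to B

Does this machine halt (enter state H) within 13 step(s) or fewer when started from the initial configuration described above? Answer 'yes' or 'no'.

Step 1: in state A at pos 0, read 0 -> (A,0)->write 1,move L,goto C. Now: state=C, head=-1, tape[-2..1]=0010 (head:  ^)
Step 2: in state C at pos -1, read 0 -> (C,0)->write 1,move R,goto B. Now: state=B, head=0, tape[-2..1]=0110 (head:   ^)
Step 3: in state B at pos 0, read 1 -> (B,1)->write 1,move R,goto A. Now: state=A, head=1, tape[-2..2]=01100 (head:    ^)
Step 4: in state A at pos 1, read 0 -> (A,0)->write 1,move L,goto C. Now: state=C, head=0, tape[-2..2]=01110 (head:   ^)
Step 5: in state C at pos 0, read 1 -> (C,1)->write 0,move L,goto B. Now: state=B, head=-1, tape[-2..2]=01010 (head:  ^)
Step 6: in state B at pos -1, read 1 -> (B,1)->write 1,move R,goto A. Now: state=A, head=0, tape[-2..2]=01010 (head:   ^)
Step 7: in state A at pos 0, read 0 -> (A,0)->write 1,move L,goto C. Now: state=C, head=-1, tape[-2..2]=01110 (head:  ^)
Step 8: in state C at pos -1, read 1 -> (C,1)->write 0,move L,goto B. Now: state=B, head=-2, tape[-3..2]=000110 (head:  ^)
Step 9: in state B at pos -2, read 0 -> (B,0)->write 1,move R,goto C. Now: state=C, head=-1, tape[-3..2]=010110 (head:   ^)
Step 10: in state C at pos -1, read 0 -> (C,0)->write 1,move R,goto B. Now: state=B, head=0, tape[-3..2]=011110 (head:    ^)
Step 11: in state B at pos 0, read 1 -> (B,1)->write 1,move R,goto A. Now: state=A, head=1, tape[-3..2]=011110 (head:     ^)
Step 12: in state A at pos 1, read 1 -> (A,1)->write 1,move R,goto H. Now: state=H, head=2, tape[-3..3]=0111100 (head:      ^)
State H reached at step 12; 12 <= 13 -> yes

Answer: yes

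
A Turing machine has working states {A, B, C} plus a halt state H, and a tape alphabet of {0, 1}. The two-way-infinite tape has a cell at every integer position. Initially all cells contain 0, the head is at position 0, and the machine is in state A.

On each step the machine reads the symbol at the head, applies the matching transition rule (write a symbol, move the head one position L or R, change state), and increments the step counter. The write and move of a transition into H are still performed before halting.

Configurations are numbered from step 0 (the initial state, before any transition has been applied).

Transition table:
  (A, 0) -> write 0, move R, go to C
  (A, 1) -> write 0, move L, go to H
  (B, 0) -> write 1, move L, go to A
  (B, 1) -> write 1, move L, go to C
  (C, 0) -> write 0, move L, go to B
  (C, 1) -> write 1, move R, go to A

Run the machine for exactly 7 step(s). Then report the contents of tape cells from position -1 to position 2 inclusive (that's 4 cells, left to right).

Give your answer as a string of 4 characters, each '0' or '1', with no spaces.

Answer: 0100

Derivation:
Step 1: in state A at pos 0, read 0 -> (A,0)->write 0,move R,goto C. Now: state=C, head=1, tape[-1..2]=0000 (head:   ^)
Step 2: in state C at pos 1, read 0 -> (C,0)->write 0,move L,goto B. Now: state=B, head=0, tape[-1..2]=0000 (head:  ^)
Step 3: in state B at pos 0, read 0 -> (B,0)->write 1,move L,goto A. Now: state=A, head=-1, tape[-2..2]=00100 (head:  ^)
Step 4: in state A at pos -1, read 0 -> (A,0)->write 0,move R,goto C. Now: state=C, head=0, tape[-2..2]=00100 (head:   ^)
Step 5: in state C at pos 0, read 1 -> (C,1)->write 1,move R,goto A. Now: state=A, head=1, tape[-2..2]=00100 (head:    ^)
Step 6: in state A at pos 1, read 0 -> (A,0)->write 0,move R,goto C. Now: state=C, head=2, tape[-2..3]=001000 (head:     ^)
Step 7: in state C at pos 2, read 0 -> (C,0)->write 0,move L,goto B. Now: state=B, head=1, tape[-2..3]=001000 (head:    ^)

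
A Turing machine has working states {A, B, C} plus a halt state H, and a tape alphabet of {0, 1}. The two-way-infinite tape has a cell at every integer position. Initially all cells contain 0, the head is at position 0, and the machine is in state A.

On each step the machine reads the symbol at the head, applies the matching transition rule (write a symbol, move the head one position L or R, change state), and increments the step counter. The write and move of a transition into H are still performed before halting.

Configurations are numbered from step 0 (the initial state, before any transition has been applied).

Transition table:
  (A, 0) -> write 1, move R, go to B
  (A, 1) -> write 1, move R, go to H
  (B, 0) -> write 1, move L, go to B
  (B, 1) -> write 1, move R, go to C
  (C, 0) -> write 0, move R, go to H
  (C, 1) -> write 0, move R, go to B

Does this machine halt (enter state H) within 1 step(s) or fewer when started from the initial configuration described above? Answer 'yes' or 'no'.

Answer: no

Derivation:
Step 1: in state A at pos 0, read 0 -> (A,0)->write 1,move R,goto B. Now: state=B, head=1, tape[-1..2]=0100 (head:   ^)
After 1 step(s): state = B (not H) -> not halted within 1 -> no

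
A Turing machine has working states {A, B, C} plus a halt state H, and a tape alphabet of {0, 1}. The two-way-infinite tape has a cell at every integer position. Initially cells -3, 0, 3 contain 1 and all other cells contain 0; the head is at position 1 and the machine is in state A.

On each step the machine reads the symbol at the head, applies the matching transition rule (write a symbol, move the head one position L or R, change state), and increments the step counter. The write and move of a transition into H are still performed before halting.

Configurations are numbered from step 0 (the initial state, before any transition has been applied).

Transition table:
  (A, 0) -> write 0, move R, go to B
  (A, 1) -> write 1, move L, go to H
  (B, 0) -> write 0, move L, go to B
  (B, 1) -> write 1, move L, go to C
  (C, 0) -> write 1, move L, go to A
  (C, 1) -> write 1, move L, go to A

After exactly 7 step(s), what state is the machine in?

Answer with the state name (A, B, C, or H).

Answer: C

Derivation:
Step 1: in state A at pos 1, read 0 -> (A,0)->write 0,move R,goto B. Now: state=B, head=2, tape[-4..4]=010010010 (head:       ^)
Step 2: in state B at pos 2, read 0 -> (B,0)->write 0,move L,goto B. Now: state=B, head=1, tape[-4..4]=010010010 (head:      ^)
Step 3: in state B at pos 1, read 0 -> (B,0)->write 0,move L,goto B. Now: state=B, head=0, tape[-4..4]=010010010 (head:     ^)
Step 4: in state B at pos 0, read 1 -> (B,1)->write 1,move L,goto C. Now: state=C, head=-1, tape[-4..4]=010010010 (head:    ^)
Step 5: in state C at pos -1, read 0 -> (C,0)->write 1,move L,goto A. Now: state=A, head=-2, tape[-4..4]=010110010 (head:   ^)
Step 6: in state A at pos -2, read 0 -> (A,0)->write 0,move R,goto B. Now: state=B, head=-1, tape[-4..4]=010110010 (head:    ^)
Step 7: in state B at pos -1, read 1 -> (B,1)->write 1,move L,goto C. Now: state=C, head=-2, tape[-4..4]=010110010 (head:   ^)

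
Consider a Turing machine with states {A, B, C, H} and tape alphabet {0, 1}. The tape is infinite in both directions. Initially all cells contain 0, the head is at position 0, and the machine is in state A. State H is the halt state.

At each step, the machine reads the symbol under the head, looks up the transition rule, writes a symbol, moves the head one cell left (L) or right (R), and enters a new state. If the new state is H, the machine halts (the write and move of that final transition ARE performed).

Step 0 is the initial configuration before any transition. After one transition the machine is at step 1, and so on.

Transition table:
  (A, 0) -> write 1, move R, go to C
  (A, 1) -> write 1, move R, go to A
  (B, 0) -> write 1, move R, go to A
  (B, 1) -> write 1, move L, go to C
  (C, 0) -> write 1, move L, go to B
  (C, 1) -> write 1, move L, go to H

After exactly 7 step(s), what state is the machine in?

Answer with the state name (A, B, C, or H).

Answer: A

Derivation:
Step 1: in state A at pos 0, read 0 -> (A,0)->write 1,move R,goto C. Now: state=C, head=1, tape[-1..2]=0100 (head:   ^)
Step 2: in state C at pos 1, read 0 -> (C,0)->write 1,move L,goto B. Now: state=B, head=0, tape[-1..2]=0110 (head:  ^)
Step 3: in state B at pos 0, read 1 -> (B,1)->write 1,move L,goto C. Now: state=C, head=-1, tape[-2..2]=00110 (head:  ^)
Step 4: in state C at pos -1, read 0 -> (C,0)->write 1,move L,goto B. Now: state=B, head=-2, tape[-3..2]=001110 (head:  ^)
Step 5: in state B at pos -2, read 0 -> (B,0)->write 1,move R,goto A. Now: state=A, head=-1, tape[-3..2]=011110 (head:   ^)
Step 6: in state A at pos -1, read 1 -> (A,1)->write 1,move R,goto A. Now: state=A, head=0, tape[-3..2]=011110 (head:    ^)
Step 7: in state A at pos 0, read 1 -> (A,1)->write 1,move R,goto A. Now: state=A, head=1, tape[-3..2]=011110 (head:     ^)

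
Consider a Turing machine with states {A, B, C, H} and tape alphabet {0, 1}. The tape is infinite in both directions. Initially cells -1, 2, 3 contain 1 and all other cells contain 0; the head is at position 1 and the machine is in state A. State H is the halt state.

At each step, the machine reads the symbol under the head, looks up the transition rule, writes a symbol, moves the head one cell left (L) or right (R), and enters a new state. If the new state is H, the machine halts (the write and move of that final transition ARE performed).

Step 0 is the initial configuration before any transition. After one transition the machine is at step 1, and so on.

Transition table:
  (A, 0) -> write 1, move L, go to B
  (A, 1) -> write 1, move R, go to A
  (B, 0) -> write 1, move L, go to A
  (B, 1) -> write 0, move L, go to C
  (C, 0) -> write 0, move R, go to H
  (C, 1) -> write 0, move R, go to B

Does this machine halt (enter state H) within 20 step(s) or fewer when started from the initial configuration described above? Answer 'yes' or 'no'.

Step 1: in state A at pos 1, read 0 -> (A,0)->write 1,move L,goto B. Now: state=B, head=0, tape[-2..4]=0101110 (head:   ^)
Step 2: in state B at pos 0, read 0 -> (B,0)->write 1,move L,goto A. Now: state=A, head=-1, tape[-2..4]=0111110 (head:  ^)
Step 3: in state A at pos -1, read 1 -> (A,1)->write 1,move R,goto A. Now: state=A, head=0, tape[-2..4]=0111110 (head:   ^)
Step 4: in state A at pos 0, read 1 -> (A,1)->write 1,move R,goto A. Now: state=A, head=1, tape[-2..4]=0111110 (head:    ^)
Step 5: in state A at pos 1, read 1 -> (A,1)->write 1,move R,goto A. Now: state=A, head=2, tape[-2..4]=0111110 (head:     ^)
Step 6: in state A at pos 2, read 1 -> (A,1)->write 1,move R,goto A. Now: state=A, head=3, tape[-2..4]=0111110 (head:      ^)
Step 7: in state A at pos 3, read 1 -> (A,1)->write 1,move R,goto A. Now: state=A, head=4, tape[-2..5]=01111100 (head:       ^)
Step 8: in state A at pos 4, read 0 -> (A,0)->write 1,move L,goto B. Now: state=B, head=3, tape[-2..5]=01111110 (head:      ^)
Step 9: in state B at pos 3, read 1 -> (B,1)->write 0,move L,goto C. Now: state=C, head=2, tape[-2..5]=01111010 (head:     ^)
Step 10: in state C at pos 2, read 1 -> (C,1)->write 0,move R,goto B. Now: state=B, head=3, tape[-2..5]=01110010 (head:      ^)
Step 11: in state B at pos 3, read 0 -> (B,0)->write 1,move L,goto A. Now: state=A, head=2, tape[-2..5]=01110110 (head:     ^)
Step 12: in state A at pos 2, read 0 -> (A,0)->write 1,move L,goto B. Now: state=B, head=1, tape[-2..5]=01111110 (head:    ^)
Step 13: in state B at pos 1, read 1 -> (B,1)->write 0,move L,goto C. Now: state=C, head=0, tape[-2..5]=01101110 (head:   ^)
Step 14: in state C at pos 0, read 1 -> (C,1)->write 0,move R,goto B. Now: state=B, head=1, tape[-2..5]=01001110 (head:    ^)
Step 15: in state B at pos 1, read 0 -> (B,0)->write 1,move L,goto A. Now: state=A, head=0, tape[-2..5]=01011110 (head:   ^)
Step 16: in state A at pos 0, read 0 -> (A,0)->write 1,move L,goto B. Now: state=B, head=-1, tape[-2..5]=01111110 (head:  ^)
Step 17: in state B at pos -1, read 1 -> (B,1)->write 0,move L,goto C. Now: state=C, head=-2, tape[-3..5]=000111110 (head:  ^)
Step 18: in state C at pos -2, read 0 -> (C,0)->write 0,move R,goto H. Now: state=H, head=-1, tape[-3..5]=000111110 (head:   ^)
State H reached at step 18; 18 <= 20 -> yes

Answer: yes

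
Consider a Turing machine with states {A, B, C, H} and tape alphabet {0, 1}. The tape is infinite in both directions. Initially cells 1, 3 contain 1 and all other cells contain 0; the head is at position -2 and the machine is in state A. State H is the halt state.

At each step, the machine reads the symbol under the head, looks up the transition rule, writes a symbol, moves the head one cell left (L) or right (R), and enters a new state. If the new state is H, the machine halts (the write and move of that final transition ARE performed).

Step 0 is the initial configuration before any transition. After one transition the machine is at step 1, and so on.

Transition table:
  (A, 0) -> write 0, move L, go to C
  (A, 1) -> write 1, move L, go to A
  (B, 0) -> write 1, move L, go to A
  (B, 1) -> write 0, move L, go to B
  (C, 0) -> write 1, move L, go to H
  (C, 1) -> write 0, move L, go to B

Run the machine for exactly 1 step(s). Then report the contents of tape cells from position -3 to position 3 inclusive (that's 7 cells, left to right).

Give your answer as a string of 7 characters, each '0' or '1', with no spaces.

Step 1: in state A at pos -2, read 0 -> (A,0)->write 0,move L,goto C. Now: state=C, head=-3, tape[-4..4]=000001010 (head:  ^)

Answer: 0000101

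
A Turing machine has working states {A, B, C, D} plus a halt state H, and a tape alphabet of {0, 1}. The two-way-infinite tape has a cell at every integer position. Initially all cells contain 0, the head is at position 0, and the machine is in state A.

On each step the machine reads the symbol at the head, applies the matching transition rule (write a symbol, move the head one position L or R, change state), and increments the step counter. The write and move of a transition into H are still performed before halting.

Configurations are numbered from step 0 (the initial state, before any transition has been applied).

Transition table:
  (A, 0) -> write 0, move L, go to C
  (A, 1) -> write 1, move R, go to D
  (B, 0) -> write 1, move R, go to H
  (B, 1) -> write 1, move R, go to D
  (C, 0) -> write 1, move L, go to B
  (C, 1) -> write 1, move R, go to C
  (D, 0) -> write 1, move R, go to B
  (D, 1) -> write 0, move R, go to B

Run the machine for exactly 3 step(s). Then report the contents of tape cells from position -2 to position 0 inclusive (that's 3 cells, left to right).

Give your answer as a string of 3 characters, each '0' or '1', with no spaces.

Step 1: in state A at pos 0, read 0 -> (A,0)->write 0,move L,goto C. Now: state=C, head=-1, tape[-2..1]=0000 (head:  ^)
Step 2: in state C at pos -1, read 0 -> (C,0)->write 1,move L,goto B. Now: state=B, head=-2, tape[-3..1]=00100 (head:  ^)
Step 3: in state B at pos -2, read 0 -> (B,0)->write 1,move R,goto H. Now: state=H, head=-1, tape[-3..1]=01100 (head:   ^)

Answer: 110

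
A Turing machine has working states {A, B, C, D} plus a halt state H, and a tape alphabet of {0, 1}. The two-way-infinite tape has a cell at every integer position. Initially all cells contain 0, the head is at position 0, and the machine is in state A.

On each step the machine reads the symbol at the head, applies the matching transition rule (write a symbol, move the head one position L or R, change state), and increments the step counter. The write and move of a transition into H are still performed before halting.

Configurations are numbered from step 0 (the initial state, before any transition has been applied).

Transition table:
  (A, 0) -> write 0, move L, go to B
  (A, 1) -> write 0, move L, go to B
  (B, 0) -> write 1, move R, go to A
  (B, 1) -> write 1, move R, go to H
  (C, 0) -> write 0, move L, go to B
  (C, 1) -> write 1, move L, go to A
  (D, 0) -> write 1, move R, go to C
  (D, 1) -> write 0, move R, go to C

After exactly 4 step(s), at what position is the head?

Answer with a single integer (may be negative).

Answer: 0

Derivation:
Step 1: in state A at pos 0, read 0 -> (A,0)->write 0,move L,goto B. Now: state=B, head=-1, tape[-2..1]=0000 (head:  ^)
Step 2: in state B at pos -1, read 0 -> (B,0)->write 1,move R,goto A. Now: state=A, head=0, tape[-2..1]=0100 (head:   ^)
Step 3: in state A at pos 0, read 0 -> (A,0)->write 0,move L,goto B. Now: state=B, head=-1, tape[-2..1]=0100 (head:  ^)
Step 4: in state B at pos -1, read 1 -> (B,1)->write 1,move R,goto H. Now: state=H, head=0, tape[-2..1]=0100 (head:   ^)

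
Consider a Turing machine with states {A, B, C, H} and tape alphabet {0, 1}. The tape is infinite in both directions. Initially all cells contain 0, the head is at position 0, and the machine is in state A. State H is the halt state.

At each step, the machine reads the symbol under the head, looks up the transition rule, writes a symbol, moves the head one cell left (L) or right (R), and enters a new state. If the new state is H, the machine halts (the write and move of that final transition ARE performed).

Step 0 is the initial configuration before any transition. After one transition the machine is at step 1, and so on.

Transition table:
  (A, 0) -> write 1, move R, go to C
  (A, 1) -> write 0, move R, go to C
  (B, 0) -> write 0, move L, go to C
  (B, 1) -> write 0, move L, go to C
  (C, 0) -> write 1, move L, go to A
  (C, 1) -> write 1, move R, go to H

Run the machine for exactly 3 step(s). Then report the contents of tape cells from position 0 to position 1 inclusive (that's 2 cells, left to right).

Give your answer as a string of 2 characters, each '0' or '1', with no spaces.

Step 1: in state A at pos 0, read 0 -> (A,0)->write 1,move R,goto C. Now: state=C, head=1, tape[-1..2]=0100 (head:   ^)
Step 2: in state C at pos 1, read 0 -> (C,0)->write 1,move L,goto A. Now: state=A, head=0, tape[-1..2]=0110 (head:  ^)
Step 3: in state A at pos 0, read 1 -> (A,1)->write 0,move R,goto C. Now: state=C, head=1, tape[-1..2]=0010 (head:   ^)

Answer: 01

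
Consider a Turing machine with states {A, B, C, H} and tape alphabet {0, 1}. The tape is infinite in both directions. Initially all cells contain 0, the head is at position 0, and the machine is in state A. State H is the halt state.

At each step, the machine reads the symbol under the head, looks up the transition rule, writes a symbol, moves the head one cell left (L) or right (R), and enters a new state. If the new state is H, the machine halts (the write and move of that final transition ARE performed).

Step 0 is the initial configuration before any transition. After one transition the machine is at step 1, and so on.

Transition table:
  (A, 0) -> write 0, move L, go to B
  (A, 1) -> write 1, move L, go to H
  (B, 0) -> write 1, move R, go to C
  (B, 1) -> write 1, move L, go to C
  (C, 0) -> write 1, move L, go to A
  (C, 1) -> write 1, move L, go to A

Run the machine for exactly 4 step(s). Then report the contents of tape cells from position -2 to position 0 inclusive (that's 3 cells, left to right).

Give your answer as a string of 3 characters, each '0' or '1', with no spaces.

Step 1: in state A at pos 0, read 0 -> (A,0)->write 0,move L,goto B. Now: state=B, head=-1, tape[-2..1]=0000 (head:  ^)
Step 2: in state B at pos -1, read 0 -> (B,0)->write 1,move R,goto C. Now: state=C, head=0, tape[-2..1]=0100 (head:   ^)
Step 3: in state C at pos 0, read 0 -> (C,0)->write 1,move L,goto A. Now: state=A, head=-1, tape[-2..1]=0110 (head:  ^)
Step 4: in state A at pos -1, read 1 -> (A,1)->write 1,move L,goto H. Now: state=H, head=-2, tape[-3..1]=00110 (head:  ^)

Answer: 011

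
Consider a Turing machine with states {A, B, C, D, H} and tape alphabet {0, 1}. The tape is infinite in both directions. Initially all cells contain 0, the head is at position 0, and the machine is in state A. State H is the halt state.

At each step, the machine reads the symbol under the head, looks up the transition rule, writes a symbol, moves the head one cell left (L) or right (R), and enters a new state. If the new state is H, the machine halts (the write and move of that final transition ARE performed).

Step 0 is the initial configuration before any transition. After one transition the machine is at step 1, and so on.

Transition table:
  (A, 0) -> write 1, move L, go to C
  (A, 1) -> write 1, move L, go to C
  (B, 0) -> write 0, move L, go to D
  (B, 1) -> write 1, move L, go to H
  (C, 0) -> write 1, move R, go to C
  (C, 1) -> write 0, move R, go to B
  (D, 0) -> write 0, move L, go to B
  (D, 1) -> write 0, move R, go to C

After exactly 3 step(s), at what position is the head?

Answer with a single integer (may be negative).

Answer: 1

Derivation:
Step 1: in state A at pos 0, read 0 -> (A,0)->write 1,move L,goto C. Now: state=C, head=-1, tape[-2..1]=0010 (head:  ^)
Step 2: in state C at pos -1, read 0 -> (C,0)->write 1,move R,goto C. Now: state=C, head=0, tape[-2..1]=0110 (head:   ^)
Step 3: in state C at pos 0, read 1 -> (C,1)->write 0,move R,goto B. Now: state=B, head=1, tape[-2..2]=01000 (head:    ^)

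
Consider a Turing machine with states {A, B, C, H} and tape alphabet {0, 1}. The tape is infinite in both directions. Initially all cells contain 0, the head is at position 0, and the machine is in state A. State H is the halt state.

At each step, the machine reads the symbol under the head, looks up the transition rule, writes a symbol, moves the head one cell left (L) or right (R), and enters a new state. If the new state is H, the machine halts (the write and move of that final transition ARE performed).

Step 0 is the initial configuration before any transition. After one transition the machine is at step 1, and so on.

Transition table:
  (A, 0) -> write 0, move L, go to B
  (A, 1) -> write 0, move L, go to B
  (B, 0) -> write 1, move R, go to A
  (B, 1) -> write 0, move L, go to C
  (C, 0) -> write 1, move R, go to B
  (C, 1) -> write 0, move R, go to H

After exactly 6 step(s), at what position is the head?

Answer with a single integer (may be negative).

Step 1: in state A at pos 0, read 0 -> (A,0)->write 0,move L,goto B. Now: state=B, head=-1, tape[-2..1]=0000 (head:  ^)
Step 2: in state B at pos -1, read 0 -> (B,0)->write 1,move R,goto A. Now: state=A, head=0, tape[-2..1]=0100 (head:   ^)
Step 3: in state A at pos 0, read 0 -> (A,0)->write 0,move L,goto B. Now: state=B, head=-1, tape[-2..1]=0100 (head:  ^)
Step 4: in state B at pos -1, read 1 -> (B,1)->write 0,move L,goto C. Now: state=C, head=-2, tape[-3..1]=00000 (head:  ^)
Step 5: in state C at pos -2, read 0 -> (C,0)->write 1,move R,goto B. Now: state=B, head=-1, tape[-3..1]=01000 (head:   ^)
Step 6: in state B at pos -1, read 0 -> (B,0)->write 1,move R,goto A. Now: state=A, head=0, tape[-3..1]=01100 (head:    ^)

Answer: 0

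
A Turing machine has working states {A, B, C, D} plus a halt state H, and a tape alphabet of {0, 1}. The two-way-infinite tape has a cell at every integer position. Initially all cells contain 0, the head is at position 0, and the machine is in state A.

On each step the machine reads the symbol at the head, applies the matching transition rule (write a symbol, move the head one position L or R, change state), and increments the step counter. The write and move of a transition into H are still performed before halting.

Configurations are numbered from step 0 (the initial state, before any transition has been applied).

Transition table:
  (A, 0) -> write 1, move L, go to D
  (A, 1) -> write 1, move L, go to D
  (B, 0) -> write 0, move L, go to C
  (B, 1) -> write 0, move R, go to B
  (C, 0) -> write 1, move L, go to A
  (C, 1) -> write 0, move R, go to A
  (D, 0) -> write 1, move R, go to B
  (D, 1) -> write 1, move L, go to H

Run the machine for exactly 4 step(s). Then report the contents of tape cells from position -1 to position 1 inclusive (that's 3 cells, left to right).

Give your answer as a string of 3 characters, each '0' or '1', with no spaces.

Answer: 100

Derivation:
Step 1: in state A at pos 0, read 0 -> (A,0)->write 1,move L,goto D. Now: state=D, head=-1, tape[-2..1]=0010 (head:  ^)
Step 2: in state D at pos -1, read 0 -> (D,0)->write 1,move R,goto B. Now: state=B, head=0, tape[-2..1]=0110 (head:   ^)
Step 3: in state B at pos 0, read 1 -> (B,1)->write 0,move R,goto B. Now: state=B, head=1, tape[-2..2]=01000 (head:    ^)
Step 4: in state B at pos 1, read 0 -> (B,0)->write 0,move L,goto C. Now: state=C, head=0, tape[-2..2]=01000 (head:   ^)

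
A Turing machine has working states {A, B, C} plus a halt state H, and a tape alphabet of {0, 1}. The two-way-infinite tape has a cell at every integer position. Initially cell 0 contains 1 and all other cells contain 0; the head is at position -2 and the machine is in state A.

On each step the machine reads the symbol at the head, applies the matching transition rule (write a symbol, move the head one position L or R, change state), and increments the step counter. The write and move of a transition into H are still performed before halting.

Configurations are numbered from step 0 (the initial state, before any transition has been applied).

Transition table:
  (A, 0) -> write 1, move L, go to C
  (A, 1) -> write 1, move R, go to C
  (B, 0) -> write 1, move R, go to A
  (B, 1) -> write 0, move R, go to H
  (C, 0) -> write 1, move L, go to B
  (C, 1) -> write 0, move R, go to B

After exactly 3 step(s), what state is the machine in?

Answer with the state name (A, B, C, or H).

Answer: A

Derivation:
Step 1: in state A at pos -2, read 0 -> (A,0)->write 1,move L,goto C. Now: state=C, head=-3, tape[-4..1]=001010 (head:  ^)
Step 2: in state C at pos -3, read 0 -> (C,0)->write 1,move L,goto B. Now: state=B, head=-4, tape[-5..1]=0011010 (head:  ^)
Step 3: in state B at pos -4, read 0 -> (B,0)->write 1,move R,goto A. Now: state=A, head=-3, tape[-5..1]=0111010 (head:   ^)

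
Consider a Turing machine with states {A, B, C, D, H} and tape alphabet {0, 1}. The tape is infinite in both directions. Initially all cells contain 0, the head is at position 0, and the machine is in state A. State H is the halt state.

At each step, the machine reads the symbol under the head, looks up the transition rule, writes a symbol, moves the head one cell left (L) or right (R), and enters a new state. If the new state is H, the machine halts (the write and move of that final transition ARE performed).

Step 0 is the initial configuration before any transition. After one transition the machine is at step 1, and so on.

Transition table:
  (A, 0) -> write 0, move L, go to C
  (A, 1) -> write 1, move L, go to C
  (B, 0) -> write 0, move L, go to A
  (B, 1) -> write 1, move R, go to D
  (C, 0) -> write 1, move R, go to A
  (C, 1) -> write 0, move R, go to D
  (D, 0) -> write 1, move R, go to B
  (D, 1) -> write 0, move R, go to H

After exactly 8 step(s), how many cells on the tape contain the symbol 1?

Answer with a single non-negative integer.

Answer: 2

Derivation:
Step 1: in state A at pos 0, read 0 -> (A,0)->write 0,move L,goto C. Now: state=C, head=-1, tape[-2..1]=0000 (head:  ^)
Step 2: in state C at pos -1, read 0 -> (C,0)->write 1,move R,goto A. Now: state=A, head=0, tape[-2..1]=0100 (head:   ^)
Step 3: in state A at pos 0, read 0 -> (A,0)->write 0,move L,goto C. Now: state=C, head=-1, tape[-2..1]=0100 (head:  ^)
Step 4: in state C at pos -1, read 1 -> (C,1)->write 0,move R,goto D. Now: state=D, head=0, tape[-2..1]=0000 (head:   ^)
Step 5: in state D at pos 0, read 0 -> (D,0)->write 1,move R,goto B. Now: state=B, head=1, tape[-2..2]=00100 (head:    ^)
Step 6: in state B at pos 1, read 0 -> (B,0)->write 0,move L,goto A. Now: state=A, head=0, tape[-2..2]=00100 (head:   ^)
Step 7: in state A at pos 0, read 1 -> (A,1)->write 1,move L,goto C. Now: state=C, head=-1, tape[-2..2]=00100 (head:  ^)
Step 8: in state C at pos -1, read 0 -> (C,0)->write 1,move R,goto A. Now: state=A, head=0, tape[-2..2]=01100 (head:   ^)
Cells containing 1 after step 8: {-1, 0} -> 2 cell(s)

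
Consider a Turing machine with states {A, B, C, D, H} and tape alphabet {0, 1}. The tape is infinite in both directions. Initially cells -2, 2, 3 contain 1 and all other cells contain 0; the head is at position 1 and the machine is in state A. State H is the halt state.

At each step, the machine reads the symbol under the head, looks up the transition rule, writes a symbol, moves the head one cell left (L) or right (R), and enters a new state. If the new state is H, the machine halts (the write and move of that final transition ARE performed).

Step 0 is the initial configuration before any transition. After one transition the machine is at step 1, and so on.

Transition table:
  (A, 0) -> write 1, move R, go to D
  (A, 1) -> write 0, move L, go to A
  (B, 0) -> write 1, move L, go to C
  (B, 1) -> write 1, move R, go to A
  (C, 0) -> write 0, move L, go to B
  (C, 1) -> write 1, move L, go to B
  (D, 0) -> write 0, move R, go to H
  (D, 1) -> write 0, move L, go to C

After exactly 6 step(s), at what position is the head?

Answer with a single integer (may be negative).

Answer: -1

Derivation:
Step 1: in state A at pos 1, read 0 -> (A,0)->write 1,move R,goto D. Now: state=D, head=2, tape[-3..4]=01001110 (head:      ^)
Step 2: in state D at pos 2, read 1 -> (D,1)->write 0,move L,goto C. Now: state=C, head=1, tape[-3..4]=01001010 (head:     ^)
Step 3: in state C at pos 1, read 1 -> (C,1)->write 1,move L,goto B. Now: state=B, head=0, tape[-3..4]=01001010 (head:    ^)
Step 4: in state B at pos 0, read 0 -> (B,0)->write 1,move L,goto C. Now: state=C, head=-1, tape[-3..4]=01011010 (head:   ^)
Step 5: in state C at pos -1, read 0 -> (C,0)->write 0,move L,goto B. Now: state=B, head=-2, tape[-3..4]=01011010 (head:  ^)
Step 6: in state B at pos -2, read 1 -> (B,1)->write 1,move R,goto A. Now: state=A, head=-1, tape[-3..4]=01011010 (head:   ^)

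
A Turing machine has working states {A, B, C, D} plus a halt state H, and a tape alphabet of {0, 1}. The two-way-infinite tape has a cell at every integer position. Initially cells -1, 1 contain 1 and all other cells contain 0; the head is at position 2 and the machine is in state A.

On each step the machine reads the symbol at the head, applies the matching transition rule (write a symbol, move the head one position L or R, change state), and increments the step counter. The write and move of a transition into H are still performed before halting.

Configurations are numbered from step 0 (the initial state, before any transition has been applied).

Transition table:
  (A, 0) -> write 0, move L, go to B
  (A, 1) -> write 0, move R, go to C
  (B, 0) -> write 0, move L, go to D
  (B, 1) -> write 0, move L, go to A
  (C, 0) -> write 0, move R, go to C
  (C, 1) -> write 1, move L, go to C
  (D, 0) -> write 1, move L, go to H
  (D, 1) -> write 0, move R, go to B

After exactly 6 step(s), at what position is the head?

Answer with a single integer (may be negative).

Step 1: in state A at pos 2, read 0 -> (A,0)->write 0,move L,goto B. Now: state=B, head=1, tape[-2..3]=010100 (head:    ^)
Step 2: in state B at pos 1, read 1 -> (B,1)->write 0,move L,goto A. Now: state=A, head=0, tape[-2..3]=010000 (head:   ^)
Step 3: in state A at pos 0, read 0 -> (A,0)->write 0,move L,goto B. Now: state=B, head=-1, tape[-2..3]=010000 (head:  ^)
Step 4: in state B at pos -1, read 1 -> (B,1)->write 0,move L,goto A. Now: state=A, head=-2, tape[-3..3]=0000000 (head:  ^)
Step 5: in state A at pos -2, read 0 -> (A,0)->write 0,move L,goto B. Now: state=B, head=-3, tape[-4..3]=00000000 (head:  ^)
Step 6: in state B at pos -3, read 0 -> (B,0)->write 0,move L,goto D. Now: state=D, head=-4, tape[-5..3]=000000000 (head:  ^)

Answer: -4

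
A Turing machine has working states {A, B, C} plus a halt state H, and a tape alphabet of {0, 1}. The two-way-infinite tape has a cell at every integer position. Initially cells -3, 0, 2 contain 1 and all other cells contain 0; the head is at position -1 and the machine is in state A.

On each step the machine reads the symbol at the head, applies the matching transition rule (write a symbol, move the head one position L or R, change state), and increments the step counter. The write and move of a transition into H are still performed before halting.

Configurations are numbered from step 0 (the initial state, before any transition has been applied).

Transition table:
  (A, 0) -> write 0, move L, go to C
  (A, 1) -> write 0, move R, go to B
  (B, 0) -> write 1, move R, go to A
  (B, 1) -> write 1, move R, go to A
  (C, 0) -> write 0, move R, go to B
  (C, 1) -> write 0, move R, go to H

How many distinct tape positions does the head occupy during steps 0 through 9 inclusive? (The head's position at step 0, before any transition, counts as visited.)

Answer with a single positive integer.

Answer: 7

Derivation:
Step 1: in state A at pos -1, read 0 -> (A,0)->write 0,move L,goto C. Now: state=C, head=-2, tape[-4..3]=01001010 (head:   ^)
Step 2: in state C at pos -2, read 0 -> (C,0)->write 0,move R,goto B. Now: state=B, head=-1, tape[-4..3]=01001010 (head:    ^)
Step 3: in state B at pos -1, read 0 -> (B,0)->write 1,move R,goto A. Now: state=A, head=0, tape[-4..3]=01011010 (head:     ^)
Step 4: in state A at pos 0, read 1 -> (A,1)->write 0,move R,goto B. Now: state=B, head=1, tape[-4..3]=01010010 (head:      ^)
Step 5: in state B at pos 1, read 0 -> (B,0)->write 1,move R,goto A. Now: state=A, head=2, tape[-4..3]=01010110 (head:       ^)
Step 6: in state A at pos 2, read 1 -> (A,1)->write 0,move R,goto B. Now: state=B, head=3, tape[-4..4]=010101000 (head:        ^)
Step 7: in state B at pos 3, read 0 -> (B,0)->write 1,move R,goto A. Now: state=A, head=4, tape[-4..5]=0101010100 (head:         ^)
Step 8: in state A at pos 4, read 0 -> (A,0)->write 0,move L,goto C. Now: state=C, head=3, tape[-4..5]=0101010100 (head:        ^)
Step 9: in state C at pos 3, read 1 -> (C,1)->write 0,move R,goto H. Now: state=H, head=4, tape[-4..5]=0101010000 (head:         ^)
Head positions at steps 0..9: starting at -1, distinct positions visited = {-2, -1, 0, 1, 2, 3, 4} -> 7 position(s)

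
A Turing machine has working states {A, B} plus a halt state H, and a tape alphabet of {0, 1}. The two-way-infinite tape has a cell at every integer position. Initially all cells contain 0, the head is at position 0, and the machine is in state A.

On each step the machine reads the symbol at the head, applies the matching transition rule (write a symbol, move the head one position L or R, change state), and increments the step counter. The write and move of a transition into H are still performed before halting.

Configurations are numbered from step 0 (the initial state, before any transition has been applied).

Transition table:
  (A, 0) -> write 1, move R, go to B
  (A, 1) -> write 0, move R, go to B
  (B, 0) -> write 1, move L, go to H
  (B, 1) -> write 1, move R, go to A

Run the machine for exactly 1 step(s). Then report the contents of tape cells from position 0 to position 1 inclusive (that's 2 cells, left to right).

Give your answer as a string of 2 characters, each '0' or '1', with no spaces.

Step 1: in state A at pos 0, read 0 -> (A,0)->write 1,move R,goto B. Now: state=B, head=1, tape[-1..2]=0100 (head:   ^)

Answer: 10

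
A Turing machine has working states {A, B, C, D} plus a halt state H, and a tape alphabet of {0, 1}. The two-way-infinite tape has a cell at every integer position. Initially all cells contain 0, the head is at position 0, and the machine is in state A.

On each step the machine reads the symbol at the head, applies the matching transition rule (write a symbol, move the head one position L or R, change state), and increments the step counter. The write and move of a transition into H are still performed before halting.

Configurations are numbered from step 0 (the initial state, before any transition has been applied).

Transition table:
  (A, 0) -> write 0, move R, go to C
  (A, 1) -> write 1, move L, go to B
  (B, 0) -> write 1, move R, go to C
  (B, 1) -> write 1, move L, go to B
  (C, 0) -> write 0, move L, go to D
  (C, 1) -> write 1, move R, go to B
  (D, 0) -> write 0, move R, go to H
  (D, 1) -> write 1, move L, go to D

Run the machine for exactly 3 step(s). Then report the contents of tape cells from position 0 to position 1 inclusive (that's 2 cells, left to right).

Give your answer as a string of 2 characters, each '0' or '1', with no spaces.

Step 1: in state A at pos 0, read 0 -> (A,0)->write 0,move R,goto C. Now: state=C, head=1, tape[-1..2]=0000 (head:   ^)
Step 2: in state C at pos 1, read 0 -> (C,0)->write 0,move L,goto D. Now: state=D, head=0, tape[-1..2]=0000 (head:  ^)
Step 3: in state D at pos 0, read 0 -> (D,0)->write 0,move R,goto H. Now: state=H, head=1, tape[-1..2]=0000 (head:   ^)

Answer: 00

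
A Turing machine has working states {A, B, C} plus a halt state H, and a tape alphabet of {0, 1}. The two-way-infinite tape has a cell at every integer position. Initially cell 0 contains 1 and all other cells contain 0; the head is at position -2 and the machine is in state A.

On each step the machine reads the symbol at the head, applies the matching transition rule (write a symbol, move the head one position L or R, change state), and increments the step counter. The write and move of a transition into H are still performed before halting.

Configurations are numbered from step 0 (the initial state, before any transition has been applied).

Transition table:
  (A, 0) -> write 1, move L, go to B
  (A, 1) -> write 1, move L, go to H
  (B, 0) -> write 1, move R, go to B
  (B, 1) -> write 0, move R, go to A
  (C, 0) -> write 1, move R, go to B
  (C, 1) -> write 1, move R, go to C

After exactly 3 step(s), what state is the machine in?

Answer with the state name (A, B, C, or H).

Answer: A

Derivation:
Step 1: in state A at pos -2, read 0 -> (A,0)->write 1,move L,goto B. Now: state=B, head=-3, tape[-4..1]=001010 (head:  ^)
Step 2: in state B at pos -3, read 0 -> (B,0)->write 1,move R,goto B. Now: state=B, head=-2, tape[-4..1]=011010 (head:   ^)
Step 3: in state B at pos -2, read 1 -> (B,1)->write 0,move R,goto A. Now: state=A, head=-1, tape[-4..1]=010010 (head:    ^)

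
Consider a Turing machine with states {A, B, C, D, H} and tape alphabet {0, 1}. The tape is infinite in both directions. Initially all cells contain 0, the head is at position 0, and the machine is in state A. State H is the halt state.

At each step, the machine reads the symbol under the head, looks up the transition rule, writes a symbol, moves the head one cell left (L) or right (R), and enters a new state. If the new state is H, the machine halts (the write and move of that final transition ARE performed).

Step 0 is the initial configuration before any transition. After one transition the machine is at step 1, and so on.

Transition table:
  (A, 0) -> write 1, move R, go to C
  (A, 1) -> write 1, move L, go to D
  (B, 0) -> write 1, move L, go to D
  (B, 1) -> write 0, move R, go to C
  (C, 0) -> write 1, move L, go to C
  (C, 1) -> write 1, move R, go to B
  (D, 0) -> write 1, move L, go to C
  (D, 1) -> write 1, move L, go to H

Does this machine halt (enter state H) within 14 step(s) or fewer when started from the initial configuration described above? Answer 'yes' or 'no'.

Answer: yes

Derivation:
Step 1: in state A at pos 0, read 0 -> (A,0)->write 1,move R,goto C. Now: state=C, head=1, tape[-1..2]=0100 (head:   ^)
Step 2: in state C at pos 1, read 0 -> (C,0)->write 1,move L,goto C. Now: state=C, head=0, tape[-1..2]=0110 (head:  ^)
Step 3: in state C at pos 0, read 1 -> (C,1)->write 1,move R,goto B. Now: state=B, head=1, tape[-1..2]=0110 (head:   ^)
Step 4: in state B at pos 1, read 1 -> (B,1)->write 0,move R,goto C. Now: state=C, head=2, tape[-1..3]=01000 (head:    ^)
Step 5: in state C at pos 2, read 0 -> (C,0)->write 1,move L,goto C. Now: state=C, head=1, tape[-1..3]=01010 (head:   ^)
Step 6: in state C at pos 1, read 0 -> (C,0)->write 1,move L,goto C. Now: state=C, head=0, tape[-1..3]=01110 (head:  ^)
Step 7: in state C at pos 0, read 1 -> (C,1)->write 1,move R,goto B. Now: state=B, head=1, tape[-1..3]=01110 (head:   ^)
Step 8: in state B at pos 1, read 1 -> (B,1)->write 0,move R,goto C. Now: state=C, head=2, tape[-1..3]=01010 (head:    ^)
Step 9: in state C at pos 2, read 1 -> (C,1)->write 1,move R,goto B. Now: state=B, head=3, tape[-1..4]=010100 (head:     ^)
Step 10: in state B at pos 3, read 0 -> (B,0)->write 1,move L,goto D. Now: state=D, head=2, tape[-1..4]=010110 (head:    ^)
Step 11: in state D at pos 2, read 1 -> (D,1)->write 1,move L,goto H. Now: state=H, head=1, tape[-1..4]=010110 (head:   ^)
State H reached at step 11; 11 <= 14 -> yes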